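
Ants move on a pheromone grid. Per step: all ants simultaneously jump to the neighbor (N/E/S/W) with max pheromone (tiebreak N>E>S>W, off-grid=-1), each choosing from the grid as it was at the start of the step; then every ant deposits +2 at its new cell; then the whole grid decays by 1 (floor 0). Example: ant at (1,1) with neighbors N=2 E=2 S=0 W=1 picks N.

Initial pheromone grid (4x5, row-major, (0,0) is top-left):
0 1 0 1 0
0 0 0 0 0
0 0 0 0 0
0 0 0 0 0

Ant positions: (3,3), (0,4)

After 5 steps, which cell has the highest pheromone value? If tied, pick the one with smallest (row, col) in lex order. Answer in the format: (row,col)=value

Step 1: ant0:(3,3)->N->(2,3) | ant1:(0,4)->W->(0,3)
  grid max=2 at (0,3)
Step 2: ant0:(2,3)->N->(1,3) | ant1:(0,3)->E->(0,4)
  grid max=1 at (0,3)
Step 3: ant0:(1,3)->N->(0,3) | ant1:(0,4)->W->(0,3)
  grid max=4 at (0,3)
Step 4: ant0:(0,3)->E->(0,4) | ant1:(0,3)->E->(0,4)
  grid max=3 at (0,3)
Step 5: ant0:(0,4)->W->(0,3) | ant1:(0,4)->W->(0,3)
  grid max=6 at (0,3)
Final grid:
  0 0 0 6 2
  0 0 0 0 0
  0 0 0 0 0
  0 0 0 0 0
Max pheromone 6 at (0,3)

Answer: (0,3)=6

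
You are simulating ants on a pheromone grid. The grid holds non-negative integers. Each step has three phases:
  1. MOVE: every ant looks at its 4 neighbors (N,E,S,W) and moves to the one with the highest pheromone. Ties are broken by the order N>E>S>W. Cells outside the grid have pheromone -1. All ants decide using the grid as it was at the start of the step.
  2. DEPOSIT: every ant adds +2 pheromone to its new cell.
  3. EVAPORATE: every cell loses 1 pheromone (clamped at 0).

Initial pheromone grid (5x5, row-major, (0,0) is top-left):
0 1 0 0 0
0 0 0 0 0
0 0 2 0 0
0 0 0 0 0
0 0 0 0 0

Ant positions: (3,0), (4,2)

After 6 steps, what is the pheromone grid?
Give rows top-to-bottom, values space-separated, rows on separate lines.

After step 1: ants at (2,0),(3,2)
  0 0 0 0 0
  0 0 0 0 0
  1 0 1 0 0
  0 0 1 0 0
  0 0 0 0 0
After step 2: ants at (1,0),(2,2)
  0 0 0 0 0
  1 0 0 0 0
  0 0 2 0 0
  0 0 0 0 0
  0 0 0 0 0
After step 3: ants at (0,0),(1,2)
  1 0 0 0 0
  0 0 1 0 0
  0 0 1 0 0
  0 0 0 0 0
  0 0 0 0 0
After step 4: ants at (0,1),(2,2)
  0 1 0 0 0
  0 0 0 0 0
  0 0 2 0 0
  0 0 0 0 0
  0 0 0 0 0
After step 5: ants at (0,2),(1,2)
  0 0 1 0 0
  0 0 1 0 0
  0 0 1 0 0
  0 0 0 0 0
  0 0 0 0 0
After step 6: ants at (1,2),(0,2)
  0 0 2 0 0
  0 0 2 0 0
  0 0 0 0 0
  0 0 0 0 0
  0 0 0 0 0

0 0 2 0 0
0 0 2 0 0
0 0 0 0 0
0 0 0 0 0
0 0 0 0 0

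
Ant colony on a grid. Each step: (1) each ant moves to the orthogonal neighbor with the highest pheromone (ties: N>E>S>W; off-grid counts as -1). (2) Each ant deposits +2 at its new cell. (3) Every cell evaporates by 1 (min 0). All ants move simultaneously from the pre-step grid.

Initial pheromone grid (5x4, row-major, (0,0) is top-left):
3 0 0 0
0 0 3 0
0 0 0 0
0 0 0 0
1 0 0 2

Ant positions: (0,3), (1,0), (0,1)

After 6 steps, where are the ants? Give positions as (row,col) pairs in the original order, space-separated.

Step 1: ant0:(0,3)->S->(1,3) | ant1:(1,0)->N->(0,0) | ant2:(0,1)->W->(0,0)
  grid max=6 at (0,0)
Step 2: ant0:(1,3)->W->(1,2) | ant1:(0,0)->E->(0,1) | ant2:(0,0)->E->(0,1)
  grid max=5 at (0,0)
Step 3: ant0:(1,2)->N->(0,2) | ant1:(0,1)->W->(0,0) | ant2:(0,1)->W->(0,0)
  grid max=8 at (0,0)
Step 4: ant0:(0,2)->S->(1,2) | ant1:(0,0)->E->(0,1) | ant2:(0,0)->E->(0,1)
  grid max=7 at (0,0)
Step 5: ant0:(1,2)->N->(0,2) | ant1:(0,1)->W->(0,0) | ant2:(0,1)->W->(0,0)
  grid max=10 at (0,0)
Step 6: ant0:(0,2)->W->(0,1) | ant1:(0,0)->E->(0,1) | ant2:(0,0)->E->(0,1)
  grid max=9 at (0,0)

(0,1) (0,1) (0,1)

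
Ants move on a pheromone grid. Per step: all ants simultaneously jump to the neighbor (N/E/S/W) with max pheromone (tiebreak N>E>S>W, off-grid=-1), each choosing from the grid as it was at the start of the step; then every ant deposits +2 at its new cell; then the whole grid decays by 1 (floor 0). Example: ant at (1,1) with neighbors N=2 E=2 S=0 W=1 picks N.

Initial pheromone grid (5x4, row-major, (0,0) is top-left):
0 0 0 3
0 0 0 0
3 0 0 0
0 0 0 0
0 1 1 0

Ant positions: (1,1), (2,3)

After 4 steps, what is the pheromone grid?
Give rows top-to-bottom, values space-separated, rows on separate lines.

After step 1: ants at (0,1),(1,3)
  0 1 0 2
  0 0 0 1
  2 0 0 0
  0 0 0 0
  0 0 0 0
After step 2: ants at (0,2),(0,3)
  0 0 1 3
  0 0 0 0
  1 0 0 0
  0 0 0 0
  0 0 0 0
After step 3: ants at (0,3),(0,2)
  0 0 2 4
  0 0 0 0
  0 0 0 0
  0 0 0 0
  0 0 0 0
After step 4: ants at (0,2),(0,3)
  0 0 3 5
  0 0 0 0
  0 0 0 0
  0 0 0 0
  0 0 0 0

0 0 3 5
0 0 0 0
0 0 0 0
0 0 0 0
0 0 0 0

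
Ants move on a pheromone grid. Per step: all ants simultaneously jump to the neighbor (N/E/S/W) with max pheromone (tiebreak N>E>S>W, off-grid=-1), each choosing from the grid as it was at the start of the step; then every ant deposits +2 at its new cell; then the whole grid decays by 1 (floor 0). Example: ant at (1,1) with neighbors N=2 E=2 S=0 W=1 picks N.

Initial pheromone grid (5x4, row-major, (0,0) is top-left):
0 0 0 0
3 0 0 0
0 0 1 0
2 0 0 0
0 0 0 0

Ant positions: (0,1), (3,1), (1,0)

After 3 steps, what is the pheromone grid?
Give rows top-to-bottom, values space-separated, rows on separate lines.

After step 1: ants at (0,2),(3,0),(0,0)
  1 0 1 0
  2 0 0 0
  0 0 0 0
  3 0 0 0
  0 0 0 0
After step 2: ants at (0,3),(2,0),(1,0)
  0 0 0 1
  3 0 0 0
  1 0 0 0
  2 0 0 0
  0 0 0 0
After step 3: ants at (1,3),(1,0),(2,0)
  0 0 0 0
  4 0 0 1
  2 0 0 0
  1 0 0 0
  0 0 0 0

0 0 0 0
4 0 0 1
2 0 0 0
1 0 0 0
0 0 0 0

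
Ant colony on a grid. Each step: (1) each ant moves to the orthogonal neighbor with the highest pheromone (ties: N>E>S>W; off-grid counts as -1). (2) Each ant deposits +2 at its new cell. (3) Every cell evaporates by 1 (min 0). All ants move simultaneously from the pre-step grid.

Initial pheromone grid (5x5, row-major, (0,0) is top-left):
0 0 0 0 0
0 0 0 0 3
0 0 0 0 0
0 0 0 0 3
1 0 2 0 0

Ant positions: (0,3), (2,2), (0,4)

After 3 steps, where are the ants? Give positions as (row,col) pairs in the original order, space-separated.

Step 1: ant0:(0,3)->E->(0,4) | ant1:(2,2)->N->(1,2) | ant2:(0,4)->S->(1,4)
  grid max=4 at (1,4)
Step 2: ant0:(0,4)->S->(1,4) | ant1:(1,2)->N->(0,2) | ant2:(1,4)->N->(0,4)
  grid max=5 at (1,4)
Step 3: ant0:(1,4)->N->(0,4) | ant1:(0,2)->E->(0,3) | ant2:(0,4)->S->(1,4)
  grid max=6 at (1,4)

(0,4) (0,3) (1,4)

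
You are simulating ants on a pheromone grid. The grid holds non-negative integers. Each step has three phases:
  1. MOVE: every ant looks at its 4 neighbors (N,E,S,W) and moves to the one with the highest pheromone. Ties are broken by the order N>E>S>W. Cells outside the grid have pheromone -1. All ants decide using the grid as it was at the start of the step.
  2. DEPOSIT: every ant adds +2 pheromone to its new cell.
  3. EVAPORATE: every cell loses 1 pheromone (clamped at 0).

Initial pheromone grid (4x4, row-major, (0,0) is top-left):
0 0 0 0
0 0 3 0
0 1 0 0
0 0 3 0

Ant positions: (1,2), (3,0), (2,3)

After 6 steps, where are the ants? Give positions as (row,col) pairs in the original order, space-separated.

Step 1: ant0:(1,2)->N->(0,2) | ant1:(3,0)->N->(2,0) | ant2:(2,3)->N->(1,3)
  grid max=2 at (1,2)
Step 2: ant0:(0,2)->S->(1,2) | ant1:(2,0)->N->(1,0) | ant2:(1,3)->W->(1,2)
  grid max=5 at (1,2)
Step 3: ant0:(1,2)->N->(0,2) | ant1:(1,0)->N->(0,0) | ant2:(1,2)->N->(0,2)
  grid max=4 at (1,2)
Step 4: ant0:(0,2)->S->(1,2) | ant1:(0,0)->E->(0,1) | ant2:(0,2)->S->(1,2)
  grid max=7 at (1,2)
Step 5: ant0:(1,2)->N->(0,2) | ant1:(0,1)->E->(0,2) | ant2:(1,2)->N->(0,2)
  grid max=7 at (0,2)
Step 6: ant0:(0,2)->S->(1,2) | ant1:(0,2)->S->(1,2) | ant2:(0,2)->S->(1,2)
  grid max=11 at (1,2)

(1,2) (1,2) (1,2)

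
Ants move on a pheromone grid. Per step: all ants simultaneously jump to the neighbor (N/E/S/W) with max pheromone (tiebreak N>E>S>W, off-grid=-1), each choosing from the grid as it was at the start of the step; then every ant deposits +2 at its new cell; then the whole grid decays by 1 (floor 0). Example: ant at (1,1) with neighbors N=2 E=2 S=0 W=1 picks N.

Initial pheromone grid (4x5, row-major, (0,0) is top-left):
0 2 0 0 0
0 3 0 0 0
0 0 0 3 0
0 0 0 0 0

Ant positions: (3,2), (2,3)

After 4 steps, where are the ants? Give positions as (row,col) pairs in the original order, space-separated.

Step 1: ant0:(3,2)->N->(2,2) | ant1:(2,3)->N->(1,3)
  grid max=2 at (1,1)
Step 2: ant0:(2,2)->E->(2,3) | ant1:(1,3)->S->(2,3)
  grid max=5 at (2,3)
Step 3: ant0:(2,3)->N->(1,3) | ant1:(2,3)->N->(1,3)
  grid max=4 at (2,3)
Step 4: ant0:(1,3)->S->(2,3) | ant1:(1,3)->S->(2,3)
  grid max=7 at (2,3)

(2,3) (2,3)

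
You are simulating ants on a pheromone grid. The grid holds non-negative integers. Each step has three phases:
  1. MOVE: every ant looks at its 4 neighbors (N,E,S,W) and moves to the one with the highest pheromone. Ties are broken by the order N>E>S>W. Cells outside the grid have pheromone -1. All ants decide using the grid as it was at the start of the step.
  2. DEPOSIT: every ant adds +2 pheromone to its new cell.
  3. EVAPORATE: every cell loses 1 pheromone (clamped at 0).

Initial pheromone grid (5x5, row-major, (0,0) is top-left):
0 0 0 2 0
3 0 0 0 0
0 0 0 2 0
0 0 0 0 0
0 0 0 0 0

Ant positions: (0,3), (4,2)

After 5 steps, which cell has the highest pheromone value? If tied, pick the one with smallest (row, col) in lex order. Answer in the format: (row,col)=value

Step 1: ant0:(0,3)->E->(0,4) | ant1:(4,2)->N->(3,2)
  grid max=2 at (1,0)
Step 2: ant0:(0,4)->W->(0,3) | ant1:(3,2)->N->(2,2)
  grid max=2 at (0,3)
Step 3: ant0:(0,3)->E->(0,4) | ant1:(2,2)->N->(1,2)
  grid max=1 at (0,3)
Step 4: ant0:(0,4)->W->(0,3) | ant1:(1,2)->N->(0,2)
  grid max=2 at (0,3)
Step 5: ant0:(0,3)->W->(0,2) | ant1:(0,2)->E->(0,3)
  grid max=3 at (0,3)
Final grid:
  0 0 2 3 0
  0 0 0 0 0
  0 0 0 0 0
  0 0 0 0 0
  0 0 0 0 0
Max pheromone 3 at (0,3)

Answer: (0,3)=3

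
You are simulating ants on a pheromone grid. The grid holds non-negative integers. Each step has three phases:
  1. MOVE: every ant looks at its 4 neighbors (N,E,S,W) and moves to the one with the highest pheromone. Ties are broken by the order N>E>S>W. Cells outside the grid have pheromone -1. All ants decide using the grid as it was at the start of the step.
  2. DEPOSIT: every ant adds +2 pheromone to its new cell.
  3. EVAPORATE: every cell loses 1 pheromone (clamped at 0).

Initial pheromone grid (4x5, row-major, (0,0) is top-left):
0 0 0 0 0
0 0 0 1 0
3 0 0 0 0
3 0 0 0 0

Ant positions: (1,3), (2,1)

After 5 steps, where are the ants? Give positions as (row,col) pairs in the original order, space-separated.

Step 1: ant0:(1,3)->N->(0,3) | ant1:(2,1)->W->(2,0)
  grid max=4 at (2,0)
Step 2: ant0:(0,3)->E->(0,4) | ant1:(2,0)->S->(3,0)
  grid max=3 at (2,0)
Step 3: ant0:(0,4)->S->(1,4) | ant1:(3,0)->N->(2,0)
  grid max=4 at (2,0)
Step 4: ant0:(1,4)->N->(0,4) | ant1:(2,0)->S->(3,0)
  grid max=3 at (2,0)
Step 5: ant0:(0,4)->S->(1,4) | ant1:(3,0)->N->(2,0)
  grid max=4 at (2,0)

(1,4) (2,0)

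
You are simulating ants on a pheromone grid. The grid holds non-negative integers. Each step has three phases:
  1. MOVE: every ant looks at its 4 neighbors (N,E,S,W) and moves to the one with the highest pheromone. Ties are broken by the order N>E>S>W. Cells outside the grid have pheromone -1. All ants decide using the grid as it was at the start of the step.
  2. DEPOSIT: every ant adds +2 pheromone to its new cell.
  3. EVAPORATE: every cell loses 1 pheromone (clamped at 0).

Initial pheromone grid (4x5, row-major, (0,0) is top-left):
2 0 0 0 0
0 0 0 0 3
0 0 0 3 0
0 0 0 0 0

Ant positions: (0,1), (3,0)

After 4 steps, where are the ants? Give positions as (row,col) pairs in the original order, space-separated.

Step 1: ant0:(0,1)->W->(0,0) | ant1:(3,0)->N->(2,0)
  grid max=3 at (0,0)
Step 2: ant0:(0,0)->E->(0,1) | ant1:(2,0)->N->(1,0)
  grid max=2 at (0,0)
Step 3: ant0:(0,1)->W->(0,0) | ant1:(1,0)->N->(0,0)
  grid max=5 at (0,0)
Step 4: ant0:(0,0)->E->(0,1) | ant1:(0,0)->E->(0,1)
  grid max=4 at (0,0)

(0,1) (0,1)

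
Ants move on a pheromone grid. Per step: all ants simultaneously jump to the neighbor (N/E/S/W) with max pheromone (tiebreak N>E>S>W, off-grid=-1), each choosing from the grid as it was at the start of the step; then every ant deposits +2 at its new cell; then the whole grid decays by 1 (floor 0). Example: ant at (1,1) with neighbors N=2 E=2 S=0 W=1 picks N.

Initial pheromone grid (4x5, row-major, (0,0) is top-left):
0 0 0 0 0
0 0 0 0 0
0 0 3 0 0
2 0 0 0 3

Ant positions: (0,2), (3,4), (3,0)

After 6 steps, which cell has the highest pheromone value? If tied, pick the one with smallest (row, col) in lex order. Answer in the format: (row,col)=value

Answer: (3,4)=5

Derivation:
Step 1: ant0:(0,2)->E->(0,3) | ant1:(3,4)->N->(2,4) | ant2:(3,0)->N->(2,0)
  grid max=2 at (2,2)
Step 2: ant0:(0,3)->E->(0,4) | ant1:(2,4)->S->(3,4) | ant2:(2,0)->S->(3,0)
  grid max=3 at (3,4)
Step 3: ant0:(0,4)->S->(1,4) | ant1:(3,4)->N->(2,4) | ant2:(3,0)->N->(2,0)
  grid max=2 at (3,4)
Step 4: ant0:(1,4)->S->(2,4) | ant1:(2,4)->S->(3,4) | ant2:(2,0)->S->(3,0)
  grid max=3 at (3,4)
Step 5: ant0:(2,4)->S->(3,4) | ant1:(3,4)->N->(2,4) | ant2:(3,0)->N->(2,0)
  grid max=4 at (3,4)
Step 6: ant0:(3,4)->N->(2,4) | ant1:(2,4)->S->(3,4) | ant2:(2,0)->S->(3,0)
  grid max=5 at (3,4)
Final grid:
  0 0 0 0 0
  0 0 0 0 0
  0 0 0 0 4
  2 0 0 0 5
Max pheromone 5 at (3,4)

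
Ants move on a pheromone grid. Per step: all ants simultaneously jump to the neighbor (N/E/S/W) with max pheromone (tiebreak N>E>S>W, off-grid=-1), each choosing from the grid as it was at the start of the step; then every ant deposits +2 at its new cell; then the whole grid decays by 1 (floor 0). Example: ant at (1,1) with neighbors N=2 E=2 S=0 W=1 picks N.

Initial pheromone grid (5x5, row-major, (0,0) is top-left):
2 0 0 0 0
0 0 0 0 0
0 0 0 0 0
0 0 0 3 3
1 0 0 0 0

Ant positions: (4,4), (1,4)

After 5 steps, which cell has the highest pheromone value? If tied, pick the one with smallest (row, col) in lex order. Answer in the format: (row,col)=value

Answer: (3,4)=4

Derivation:
Step 1: ant0:(4,4)->N->(3,4) | ant1:(1,4)->N->(0,4)
  grid max=4 at (3,4)
Step 2: ant0:(3,4)->W->(3,3) | ant1:(0,4)->S->(1,4)
  grid max=3 at (3,3)
Step 3: ant0:(3,3)->E->(3,4) | ant1:(1,4)->N->(0,4)
  grid max=4 at (3,4)
Step 4: ant0:(3,4)->W->(3,3) | ant1:(0,4)->S->(1,4)
  grid max=3 at (3,3)
Step 5: ant0:(3,3)->E->(3,4) | ant1:(1,4)->N->(0,4)
  grid max=4 at (3,4)
Final grid:
  0 0 0 0 1
  0 0 0 0 0
  0 0 0 0 0
  0 0 0 2 4
  0 0 0 0 0
Max pheromone 4 at (3,4)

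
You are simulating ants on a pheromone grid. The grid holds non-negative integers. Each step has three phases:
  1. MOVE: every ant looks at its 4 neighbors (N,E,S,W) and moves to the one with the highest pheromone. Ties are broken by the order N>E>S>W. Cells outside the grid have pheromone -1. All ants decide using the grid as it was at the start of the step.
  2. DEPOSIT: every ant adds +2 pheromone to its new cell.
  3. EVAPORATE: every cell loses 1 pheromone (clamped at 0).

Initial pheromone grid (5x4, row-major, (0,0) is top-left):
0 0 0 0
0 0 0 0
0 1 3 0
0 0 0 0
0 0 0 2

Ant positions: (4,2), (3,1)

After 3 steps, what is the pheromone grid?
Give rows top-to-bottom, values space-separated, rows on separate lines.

After step 1: ants at (4,3),(2,1)
  0 0 0 0
  0 0 0 0
  0 2 2 0
  0 0 0 0
  0 0 0 3
After step 2: ants at (3,3),(2,2)
  0 0 0 0
  0 0 0 0
  0 1 3 0
  0 0 0 1
  0 0 0 2
After step 3: ants at (4,3),(2,1)
  0 0 0 0
  0 0 0 0
  0 2 2 0
  0 0 0 0
  0 0 0 3

0 0 0 0
0 0 0 0
0 2 2 0
0 0 0 0
0 0 0 3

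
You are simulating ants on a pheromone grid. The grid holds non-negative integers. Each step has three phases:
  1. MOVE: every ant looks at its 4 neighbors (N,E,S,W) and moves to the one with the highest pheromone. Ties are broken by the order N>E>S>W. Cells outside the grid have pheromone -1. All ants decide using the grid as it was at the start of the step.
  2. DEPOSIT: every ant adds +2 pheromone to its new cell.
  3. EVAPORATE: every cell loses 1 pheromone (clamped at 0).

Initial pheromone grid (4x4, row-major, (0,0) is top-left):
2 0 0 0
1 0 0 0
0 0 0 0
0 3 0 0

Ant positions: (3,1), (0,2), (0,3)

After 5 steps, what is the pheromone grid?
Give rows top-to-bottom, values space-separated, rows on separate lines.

After step 1: ants at (2,1),(0,3),(1,3)
  1 0 0 1
  0 0 0 1
  0 1 0 0
  0 2 0 0
After step 2: ants at (3,1),(1,3),(0,3)
  0 0 0 2
  0 0 0 2
  0 0 0 0
  0 3 0 0
After step 3: ants at (2,1),(0,3),(1,3)
  0 0 0 3
  0 0 0 3
  0 1 0 0
  0 2 0 0
After step 4: ants at (3,1),(1,3),(0,3)
  0 0 0 4
  0 0 0 4
  0 0 0 0
  0 3 0 0
After step 5: ants at (2,1),(0,3),(1,3)
  0 0 0 5
  0 0 0 5
  0 1 0 0
  0 2 0 0

0 0 0 5
0 0 0 5
0 1 0 0
0 2 0 0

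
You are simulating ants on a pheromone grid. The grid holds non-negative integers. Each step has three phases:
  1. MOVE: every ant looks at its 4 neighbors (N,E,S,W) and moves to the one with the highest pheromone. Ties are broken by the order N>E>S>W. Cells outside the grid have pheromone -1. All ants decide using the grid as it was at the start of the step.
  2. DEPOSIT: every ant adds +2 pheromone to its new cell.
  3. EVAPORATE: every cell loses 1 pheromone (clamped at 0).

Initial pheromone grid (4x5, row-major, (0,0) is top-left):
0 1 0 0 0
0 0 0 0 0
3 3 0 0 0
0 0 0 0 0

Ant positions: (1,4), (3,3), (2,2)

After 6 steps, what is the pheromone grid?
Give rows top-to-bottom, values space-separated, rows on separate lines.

After step 1: ants at (0,4),(2,3),(2,1)
  0 0 0 0 1
  0 0 0 0 0
  2 4 0 1 0
  0 0 0 0 0
After step 2: ants at (1,4),(1,3),(2,0)
  0 0 0 0 0
  0 0 0 1 1
  3 3 0 0 0
  0 0 0 0 0
After step 3: ants at (1,3),(1,4),(2,1)
  0 0 0 0 0
  0 0 0 2 2
  2 4 0 0 0
  0 0 0 0 0
After step 4: ants at (1,4),(1,3),(2,0)
  0 0 0 0 0
  0 0 0 3 3
  3 3 0 0 0
  0 0 0 0 0
After step 5: ants at (1,3),(1,4),(2,1)
  0 0 0 0 0
  0 0 0 4 4
  2 4 0 0 0
  0 0 0 0 0
After step 6: ants at (1,4),(1,3),(2,0)
  0 0 0 0 0
  0 0 0 5 5
  3 3 0 0 0
  0 0 0 0 0

0 0 0 0 0
0 0 0 5 5
3 3 0 0 0
0 0 0 0 0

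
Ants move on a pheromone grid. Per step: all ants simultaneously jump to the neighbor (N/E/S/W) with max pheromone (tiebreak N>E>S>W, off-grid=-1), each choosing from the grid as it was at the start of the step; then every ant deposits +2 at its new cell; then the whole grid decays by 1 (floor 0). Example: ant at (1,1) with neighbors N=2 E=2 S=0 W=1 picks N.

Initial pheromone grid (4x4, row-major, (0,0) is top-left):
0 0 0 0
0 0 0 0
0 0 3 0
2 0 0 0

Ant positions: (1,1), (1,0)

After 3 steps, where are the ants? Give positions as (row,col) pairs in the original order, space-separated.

Step 1: ant0:(1,1)->N->(0,1) | ant1:(1,0)->N->(0,0)
  grid max=2 at (2,2)
Step 2: ant0:(0,1)->W->(0,0) | ant1:(0,0)->E->(0,1)
  grid max=2 at (0,0)
Step 3: ant0:(0,0)->E->(0,1) | ant1:(0,1)->W->(0,0)
  grid max=3 at (0,0)

(0,1) (0,0)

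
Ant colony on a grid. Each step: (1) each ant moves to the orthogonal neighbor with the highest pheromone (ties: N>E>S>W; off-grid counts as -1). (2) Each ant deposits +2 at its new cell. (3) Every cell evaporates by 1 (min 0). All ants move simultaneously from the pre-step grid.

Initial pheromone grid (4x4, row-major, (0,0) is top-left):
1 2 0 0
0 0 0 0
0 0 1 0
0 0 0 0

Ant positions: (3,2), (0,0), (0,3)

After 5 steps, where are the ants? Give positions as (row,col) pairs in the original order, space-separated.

Step 1: ant0:(3,2)->N->(2,2) | ant1:(0,0)->E->(0,1) | ant2:(0,3)->S->(1,3)
  grid max=3 at (0,1)
Step 2: ant0:(2,2)->N->(1,2) | ant1:(0,1)->E->(0,2) | ant2:(1,3)->N->(0,3)
  grid max=2 at (0,1)
Step 3: ant0:(1,2)->N->(0,2) | ant1:(0,2)->W->(0,1) | ant2:(0,3)->W->(0,2)
  grid max=4 at (0,2)
Step 4: ant0:(0,2)->W->(0,1) | ant1:(0,1)->E->(0,2) | ant2:(0,2)->W->(0,1)
  grid max=6 at (0,1)
Step 5: ant0:(0,1)->E->(0,2) | ant1:(0,2)->W->(0,1) | ant2:(0,1)->E->(0,2)
  grid max=8 at (0,2)

(0,2) (0,1) (0,2)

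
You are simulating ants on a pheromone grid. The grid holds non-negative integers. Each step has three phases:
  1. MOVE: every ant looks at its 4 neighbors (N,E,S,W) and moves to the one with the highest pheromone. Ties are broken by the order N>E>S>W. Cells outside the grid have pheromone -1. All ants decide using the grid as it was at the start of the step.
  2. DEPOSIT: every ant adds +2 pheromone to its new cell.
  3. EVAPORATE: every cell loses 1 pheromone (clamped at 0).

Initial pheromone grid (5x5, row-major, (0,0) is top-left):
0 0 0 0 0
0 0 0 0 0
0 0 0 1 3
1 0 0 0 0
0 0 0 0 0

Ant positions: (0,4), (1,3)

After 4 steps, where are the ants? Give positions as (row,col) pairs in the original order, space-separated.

Step 1: ant0:(0,4)->S->(1,4) | ant1:(1,3)->S->(2,3)
  grid max=2 at (2,3)
Step 2: ant0:(1,4)->S->(2,4) | ant1:(2,3)->E->(2,4)
  grid max=5 at (2,4)
Step 3: ant0:(2,4)->W->(2,3) | ant1:(2,4)->W->(2,3)
  grid max=4 at (2,3)
Step 4: ant0:(2,3)->E->(2,4) | ant1:(2,3)->E->(2,4)
  grid max=7 at (2,4)

(2,4) (2,4)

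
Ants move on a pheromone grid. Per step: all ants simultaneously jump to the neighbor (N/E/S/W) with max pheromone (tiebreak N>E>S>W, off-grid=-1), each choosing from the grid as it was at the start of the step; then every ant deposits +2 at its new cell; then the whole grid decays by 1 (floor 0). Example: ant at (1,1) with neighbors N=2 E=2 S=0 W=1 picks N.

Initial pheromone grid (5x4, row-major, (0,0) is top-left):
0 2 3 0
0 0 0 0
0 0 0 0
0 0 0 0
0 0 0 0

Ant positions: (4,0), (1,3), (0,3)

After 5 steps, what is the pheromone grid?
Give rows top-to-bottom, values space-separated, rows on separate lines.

After step 1: ants at (3,0),(0,3),(0,2)
  0 1 4 1
  0 0 0 0
  0 0 0 0
  1 0 0 0
  0 0 0 0
After step 2: ants at (2,0),(0,2),(0,3)
  0 0 5 2
  0 0 0 0
  1 0 0 0
  0 0 0 0
  0 0 0 0
After step 3: ants at (1,0),(0,3),(0,2)
  0 0 6 3
  1 0 0 0
  0 0 0 0
  0 0 0 0
  0 0 0 0
After step 4: ants at (0,0),(0,2),(0,3)
  1 0 7 4
  0 0 0 0
  0 0 0 0
  0 0 0 0
  0 0 0 0
After step 5: ants at (0,1),(0,3),(0,2)
  0 1 8 5
  0 0 0 0
  0 0 0 0
  0 0 0 0
  0 0 0 0

0 1 8 5
0 0 0 0
0 0 0 0
0 0 0 0
0 0 0 0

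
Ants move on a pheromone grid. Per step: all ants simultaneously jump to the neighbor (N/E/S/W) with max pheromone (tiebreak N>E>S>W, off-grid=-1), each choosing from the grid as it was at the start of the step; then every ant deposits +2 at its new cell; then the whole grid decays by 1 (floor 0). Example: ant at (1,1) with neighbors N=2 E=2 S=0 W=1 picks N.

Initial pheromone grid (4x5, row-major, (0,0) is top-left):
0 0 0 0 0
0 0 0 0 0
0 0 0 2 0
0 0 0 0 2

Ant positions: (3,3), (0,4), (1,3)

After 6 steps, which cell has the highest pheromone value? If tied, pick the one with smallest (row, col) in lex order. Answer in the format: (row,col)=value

Step 1: ant0:(3,3)->N->(2,3) | ant1:(0,4)->S->(1,4) | ant2:(1,3)->S->(2,3)
  grid max=5 at (2,3)
Step 2: ant0:(2,3)->N->(1,3) | ant1:(1,4)->N->(0,4) | ant2:(2,3)->N->(1,3)
  grid max=4 at (2,3)
Step 3: ant0:(1,3)->S->(2,3) | ant1:(0,4)->S->(1,4) | ant2:(1,3)->S->(2,3)
  grid max=7 at (2,3)
Step 4: ant0:(2,3)->N->(1,3) | ant1:(1,4)->W->(1,3) | ant2:(2,3)->N->(1,3)
  grid max=7 at (1,3)
Step 5: ant0:(1,3)->S->(2,3) | ant1:(1,3)->S->(2,3) | ant2:(1,3)->S->(2,3)
  grid max=11 at (2,3)
Step 6: ant0:(2,3)->N->(1,3) | ant1:(2,3)->N->(1,3) | ant2:(2,3)->N->(1,3)
  grid max=11 at (1,3)
Final grid:
  0 0 0 0 0
  0 0 0 11 0
  0 0 0 10 0
  0 0 0 0 0
Max pheromone 11 at (1,3)

Answer: (1,3)=11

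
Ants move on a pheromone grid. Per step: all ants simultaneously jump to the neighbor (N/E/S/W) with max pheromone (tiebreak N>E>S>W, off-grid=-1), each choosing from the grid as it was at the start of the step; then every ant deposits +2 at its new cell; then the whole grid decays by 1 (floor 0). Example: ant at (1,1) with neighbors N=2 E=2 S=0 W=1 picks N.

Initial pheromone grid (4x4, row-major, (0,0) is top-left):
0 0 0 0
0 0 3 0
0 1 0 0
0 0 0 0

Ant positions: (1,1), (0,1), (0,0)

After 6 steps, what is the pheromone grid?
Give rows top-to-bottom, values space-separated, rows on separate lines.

After step 1: ants at (1,2),(0,2),(0,1)
  0 1 1 0
  0 0 4 0
  0 0 0 0
  0 0 0 0
After step 2: ants at (0,2),(1,2),(0,2)
  0 0 4 0
  0 0 5 0
  0 0 0 0
  0 0 0 0
After step 3: ants at (1,2),(0,2),(1,2)
  0 0 5 0
  0 0 8 0
  0 0 0 0
  0 0 0 0
After step 4: ants at (0,2),(1,2),(0,2)
  0 0 8 0
  0 0 9 0
  0 0 0 0
  0 0 0 0
After step 5: ants at (1,2),(0,2),(1,2)
  0 0 9 0
  0 0 12 0
  0 0 0 0
  0 0 0 0
After step 6: ants at (0,2),(1,2),(0,2)
  0 0 12 0
  0 0 13 0
  0 0 0 0
  0 0 0 0

0 0 12 0
0 0 13 0
0 0 0 0
0 0 0 0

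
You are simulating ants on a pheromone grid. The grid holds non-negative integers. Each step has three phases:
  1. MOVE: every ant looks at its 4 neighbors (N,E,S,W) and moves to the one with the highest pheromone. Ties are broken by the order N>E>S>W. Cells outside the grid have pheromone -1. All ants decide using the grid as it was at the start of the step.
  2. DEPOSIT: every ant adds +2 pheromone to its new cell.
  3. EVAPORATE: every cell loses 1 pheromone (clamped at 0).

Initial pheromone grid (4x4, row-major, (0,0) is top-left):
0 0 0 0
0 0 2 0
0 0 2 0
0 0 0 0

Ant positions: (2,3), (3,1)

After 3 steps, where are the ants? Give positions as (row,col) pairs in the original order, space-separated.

Step 1: ant0:(2,3)->W->(2,2) | ant1:(3,1)->N->(2,1)
  grid max=3 at (2,2)
Step 2: ant0:(2,2)->N->(1,2) | ant1:(2,1)->E->(2,2)
  grid max=4 at (2,2)
Step 3: ant0:(1,2)->S->(2,2) | ant1:(2,2)->N->(1,2)
  grid max=5 at (2,2)

(2,2) (1,2)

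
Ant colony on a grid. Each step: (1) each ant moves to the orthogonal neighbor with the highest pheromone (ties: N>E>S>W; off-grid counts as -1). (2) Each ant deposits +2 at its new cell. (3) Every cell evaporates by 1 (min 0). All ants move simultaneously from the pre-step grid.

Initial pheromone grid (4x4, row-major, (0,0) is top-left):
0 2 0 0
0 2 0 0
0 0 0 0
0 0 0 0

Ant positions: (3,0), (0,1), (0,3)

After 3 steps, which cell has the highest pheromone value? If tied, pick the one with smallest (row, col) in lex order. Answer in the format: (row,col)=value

Answer: (1,1)=5

Derivation:
Step 1: ant0:(3,0)->N->(2,0) | ant1:(0,1)->S->(1,1) | ant2:(0,3)->S->(1,3)
  grid max=3 at (1,1)
Step 2: ant0:(2,0)->N->(1,0) | ant1:(1,1)->N->(0,1) | ant2:(1,3)->N->(0,3)
  grid max=2 at (0,1)
Step 3: ant0:(1,0)->E->(1,1) | ant1:(0,1)->S->(1,1) | ant2:(0,3)->S->(1,3)
  grid max=5 at (1,1)
Final grid:
  0 1 0 0
  0 5 0 1
  0 0 0 0
  0 0 0 0
Max pheromone 5 at (1,1)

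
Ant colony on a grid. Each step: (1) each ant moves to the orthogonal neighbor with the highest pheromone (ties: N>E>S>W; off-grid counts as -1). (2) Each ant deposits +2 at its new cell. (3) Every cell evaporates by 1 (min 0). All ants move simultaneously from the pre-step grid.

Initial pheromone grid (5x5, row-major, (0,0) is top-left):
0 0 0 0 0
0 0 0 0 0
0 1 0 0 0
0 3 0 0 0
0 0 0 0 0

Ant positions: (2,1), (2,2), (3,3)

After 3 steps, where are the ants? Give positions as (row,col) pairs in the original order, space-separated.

Step 1: ant0:(2,1)->S->(3,1) | ant1:(2,2)->W->(2,1) | ant2:(3,3)->N->(2,3)
  grid max=4 at (3,1)
Step 2: ant0:(3,1)->N->(2,1) | ant1:(2,1)->S->(3,1) | ant2:(2,3)->N->(1,3)
  grid max=5 at (3,1)
Step 3: ant0:(2,1)->S->(3,1) | ant1:(3,1)->N->(2,1) | ant2:(1,3)->N->(0,3)
  grid max=6 at (3,1)

(3,1) (2,1) (0,3)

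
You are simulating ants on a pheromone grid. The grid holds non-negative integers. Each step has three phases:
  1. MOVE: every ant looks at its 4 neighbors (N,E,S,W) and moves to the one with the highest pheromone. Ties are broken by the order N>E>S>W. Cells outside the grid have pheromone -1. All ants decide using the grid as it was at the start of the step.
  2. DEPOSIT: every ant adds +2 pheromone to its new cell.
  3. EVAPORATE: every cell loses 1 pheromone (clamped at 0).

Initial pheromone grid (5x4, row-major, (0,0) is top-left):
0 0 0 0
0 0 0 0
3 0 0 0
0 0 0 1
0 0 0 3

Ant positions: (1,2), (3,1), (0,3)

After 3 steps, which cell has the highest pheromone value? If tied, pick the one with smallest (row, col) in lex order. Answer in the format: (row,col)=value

Answer: (1,3)=3

Derivation:
Step 1: ant0:(1,2)->N->(0,2) | ant1:(3,1)->N->(2,1) | ant2:(0,3)->S->(1,3)
  grid max=2 at (2,0)
Step 2: ant0:(0,2)->E->(0,3) | ant1:(2,1)->W->(2,0) | ant2:(1,3)->N->(0,3)
  grid max=3 at (0,3)
Step 3: ant0:(0,3)->S->(1,3) | ant1:(2,0)->N->(1,0) | ant2:(0,3)->S->(1,3)
  grid max=3 at (1,3)
Final grid:
  0 0 0 2
  1 0 0 3
  2 0 0 0
  0 0 0 0
  0 0 0 0
Max pheromone 3 at (1,3)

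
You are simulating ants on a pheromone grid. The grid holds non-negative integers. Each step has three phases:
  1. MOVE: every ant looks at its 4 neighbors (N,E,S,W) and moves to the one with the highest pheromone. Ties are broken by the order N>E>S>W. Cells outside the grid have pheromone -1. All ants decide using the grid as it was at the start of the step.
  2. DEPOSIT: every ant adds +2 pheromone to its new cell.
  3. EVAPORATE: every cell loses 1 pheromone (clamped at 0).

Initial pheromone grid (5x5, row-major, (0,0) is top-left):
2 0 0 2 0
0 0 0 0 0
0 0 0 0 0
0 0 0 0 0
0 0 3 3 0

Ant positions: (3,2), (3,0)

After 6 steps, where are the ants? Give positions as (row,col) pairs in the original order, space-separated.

Step 1: ant0:(3,2)->S->(4,2) | ant1:(3,0)->N->(2,0)
  grid max=4 at (4,2)
Step 2: ant0:(4,2)->E->(4,3) | ant1:(2,0)->N->(1,0)
  grid max=3 at (4,2)
Step 3: ant0:(4,3)->W->(4,2) | ant1:(1,0)->N->(0,0)
  grid max=4 at (4,2)
Step 4: ant0:(4,2)->E->(4,3) | ant1:(0,0)->E->(0,1)
  grid max=3 at (4,2)
Step 5: ant0:(4,3)->W->(4,2) | ant1:(0,1)->E->(0,2)
  grid max=4 at (4,2)
Step 6: ant0:(4,2)->E->(4,3) | ant1:(0,2)->E->(0,3)
  grid max=3 at (4,2)

(4,3) (0,3)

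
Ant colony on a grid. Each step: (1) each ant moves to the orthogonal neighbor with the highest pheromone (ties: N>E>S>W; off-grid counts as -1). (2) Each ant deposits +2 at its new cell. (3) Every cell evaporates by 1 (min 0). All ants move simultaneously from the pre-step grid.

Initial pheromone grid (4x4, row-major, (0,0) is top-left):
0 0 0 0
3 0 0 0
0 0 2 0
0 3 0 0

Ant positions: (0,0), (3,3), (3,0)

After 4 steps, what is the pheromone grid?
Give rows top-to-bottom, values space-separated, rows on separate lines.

After step 1: ants at (1,0),(2,3),(3,1)
  0 0 0 0
  4 0 0 0
  0 0 1 1
  0 4 0 0
After step 2: ants at (0,0),(2,2),(2,1)
  1 0 0 0
  3 0 0 0
  0 1 2 0
  0 3 0 0
After step 3: ants at (1,0),(2,1),(3,1)
  0 0 0 0
  4 0 0 0
  0 2 1 0
  0 4 0 0
After step 4: ants at (0,0),(3,1),(2,1)
  1 0 0 0
  3 0 0 0
  0 3 0 0
  0 5 0 0

1 0 0 0
3 0 0 0
0 3 0 0
0 5 0 0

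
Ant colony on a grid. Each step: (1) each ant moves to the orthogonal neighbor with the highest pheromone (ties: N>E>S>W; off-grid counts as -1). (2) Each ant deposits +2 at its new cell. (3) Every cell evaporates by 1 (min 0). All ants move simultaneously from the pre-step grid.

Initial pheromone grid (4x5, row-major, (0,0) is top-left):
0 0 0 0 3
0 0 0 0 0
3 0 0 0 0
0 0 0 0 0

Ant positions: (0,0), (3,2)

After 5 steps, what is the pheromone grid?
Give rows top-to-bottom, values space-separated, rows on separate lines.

After step 1: ants at (0,1),(2,2)
  0 1 0 0 2
  0 0 0 0 0
  2 0 1 0 0
  0 0 0 0 0
After step 2: ants at (0,2),(1,2)
  0 0 1 0 1
  0 0 1 0 0
  1 0 0 0 0
  0 0 0 0 0
After step 3: ants at (1,2),(0,2)
  0 0 2 0 0
  0 0 2 0 0
  0 0 0 0 0
  0 0 0 0 0
After step 4: ants at (0,2),(1,2)
  0 0 3 0 0
  0 0 3 0 0
  0 0 0 0 0
  0 0 0 0 0
After step 5: ants at (1,2),(0,2)
  0 0 4 0 0
  0 0 4 0 0
  0 0 0 0 0
  0 0 0 0 0

0 0 4 0 0
0 0 4 0 0
0 0 0 0 0
0 0 0 0 0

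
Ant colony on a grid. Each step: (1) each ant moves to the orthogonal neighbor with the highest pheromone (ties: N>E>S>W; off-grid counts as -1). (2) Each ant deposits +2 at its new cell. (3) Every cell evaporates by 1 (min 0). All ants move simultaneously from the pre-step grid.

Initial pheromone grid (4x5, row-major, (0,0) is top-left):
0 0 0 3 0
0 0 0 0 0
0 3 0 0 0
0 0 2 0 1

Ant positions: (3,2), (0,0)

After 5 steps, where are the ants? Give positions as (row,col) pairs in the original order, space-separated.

Step 1: ant0:(3,2)->N->(2,2) | ant1:(0,0)->E->(0,1)
  grid max=2 at (0,3)
Step 2: ant0:(2,2)->W->(2,1) | ant1:(0,1)->E->(0,2)
  grid max=3 at (2,1)
Step 3: ant0:(2,1)->N->(1,1) | ant1:(0,2)->E->(0,3)
  grid max=2 at (0,3)
Step 4: ant0:(1,1)->S->(2,1) | ant1:(0,3)->E->(0,4)
  grid max=3 at (2,1)
Step 5: ant0:(2,1)->N->(1,1) | ant1:(0,4)->W->(0,3)
  grid max=2 at (0,3)

(1,1) (0,3)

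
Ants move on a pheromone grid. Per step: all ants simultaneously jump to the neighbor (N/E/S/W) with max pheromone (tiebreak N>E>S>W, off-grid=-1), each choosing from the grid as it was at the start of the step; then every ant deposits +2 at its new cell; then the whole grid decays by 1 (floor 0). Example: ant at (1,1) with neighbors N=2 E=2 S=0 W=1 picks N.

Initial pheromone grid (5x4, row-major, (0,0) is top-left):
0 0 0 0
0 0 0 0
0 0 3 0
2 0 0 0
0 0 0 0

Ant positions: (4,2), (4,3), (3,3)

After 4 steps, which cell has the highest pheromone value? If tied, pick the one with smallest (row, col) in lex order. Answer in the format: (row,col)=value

Answer: (2,2)=9

Derivation:
Step 1: ant0:(4,2)->N->(3,2) | ant1:(4,3)->N->(3,3) | ant2:(3,3)->N->(2,3)
  grid max=2 at (2,2)
Step 2: ant0:(3,2)->N->(2,2) | ant1:(3,3)->N->(2,3) | ant2:(2,3)->W->(2,2)
  grid max=5 at (2,2)
Step 3: ant0:(2,2)->E->(2,3) | ant1:(2,3)->W->(2,2) | ant2:(2,2)->E->(2,3)
  grid max=6 at (2,2)
Step 4: ant0:(2,3)->W->(2,2) | ant1:(2,2)->E->(2,3) | ant2:(2,3)->W->(2,2)
  grid max=9 at (2,2)
Final grid:
  0 0 0 0
  0 0 0 0
  0 0 9 6
  0 0 0 0
  0 0 0 0
Max pheromone 9 at (2,2)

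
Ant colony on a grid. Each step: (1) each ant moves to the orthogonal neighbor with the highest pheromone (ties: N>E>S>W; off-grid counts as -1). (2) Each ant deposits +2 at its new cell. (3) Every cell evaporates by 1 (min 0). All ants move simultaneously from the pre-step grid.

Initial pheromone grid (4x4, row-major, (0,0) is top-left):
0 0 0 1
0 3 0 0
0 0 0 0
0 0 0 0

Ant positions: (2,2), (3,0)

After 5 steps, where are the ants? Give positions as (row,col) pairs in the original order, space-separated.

Step 1: ant0:(2,2)->N->(1,2) | ant1:(3,0)->N->(2,0)
  grid max=2 at (1,1)
Step 2: ant0:(1,2)->W->(1,1) | ant1:(2,0)->N->(1,0)
  grid max=3 at (1,1)
Step 3: ant0:(1,1)->W->(1,0) | ant1:(1,0)->E->(1,1)
  grid max=4 at (1,1)
Step 4: ant0:(1,0)->E->(1,1) | ant1:(1,1)->W->(1,0)
  grid max=5 at (1,1)
Step 5: ant0:(1,1)->W->(1,0) | ant1:(1,0)->E->(1,1)
  grid max=6 at (1,1)

(1,0) (1,1)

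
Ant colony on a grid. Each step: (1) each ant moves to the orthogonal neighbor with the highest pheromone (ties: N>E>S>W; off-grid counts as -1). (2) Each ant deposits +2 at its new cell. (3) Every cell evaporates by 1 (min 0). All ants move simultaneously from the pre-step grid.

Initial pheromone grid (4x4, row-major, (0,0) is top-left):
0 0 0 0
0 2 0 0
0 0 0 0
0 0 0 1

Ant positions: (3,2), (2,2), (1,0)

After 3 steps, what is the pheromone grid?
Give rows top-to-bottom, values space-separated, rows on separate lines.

After step 1: ants at (3,3),(1,2),(1,1)
  0 0 0 0
  0 3 1 0
  0 0 0 0
  0 0 0 2
After step 2: ants at (2,3),(1,1),(1,2)
  0 0 0 0
  0 4 2 0
  0 0 0 1
  0 0 0 1
After step 3: ants at (3,3),(1,2),(1,1)
  0 0 0 0
  0 5 3 0
  0 0 0 0
  0 0 0 2

0 0 0 0
0 5 3 0
0 0 0 0
0 0 0 2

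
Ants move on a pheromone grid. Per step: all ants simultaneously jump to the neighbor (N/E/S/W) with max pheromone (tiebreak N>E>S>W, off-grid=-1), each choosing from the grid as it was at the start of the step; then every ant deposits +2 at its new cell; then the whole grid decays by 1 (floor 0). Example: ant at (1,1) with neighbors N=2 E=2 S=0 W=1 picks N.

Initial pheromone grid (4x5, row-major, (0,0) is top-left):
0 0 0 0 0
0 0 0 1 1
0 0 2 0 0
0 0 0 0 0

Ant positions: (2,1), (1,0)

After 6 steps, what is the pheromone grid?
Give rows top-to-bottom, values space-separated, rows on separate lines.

After step 1: ants at (2,2),(0,0)
  1 0 0 0 0
  0 0 0 0 0
  0 0 3 0 0
  0 0 0 0 0
After step 2: ants at (1,2),(0,1)
  0 1 0 0 0
  0 0 1 0 0
  0 0 2 0 0
  0 0 0 0 0
After step 3: ants at (2,2),(0,2)
  0 0 1 0 0
  0 0 0 0 0
  0 0 3 0 0
  0 0 0 0 0
After step 4: ants at (1,2),(0,3)
  0 0 0 1 0
  0 0 1 0 0
  0 0 2 0 0
  0 0 0 0 0
After step 5: ants at (2,2),(0,4)
  0 0 0 0 1
  0 0 0 0 0
  0 0 3 0 0
  0 0 0 0 0
After step 6: ants at (1,2),(1,4)
  0 0 0 0 0
  0 0 1 0 1
  0 0 2 0 0
  0 0 0 0 0

0 0 0 0 0
0 0 1 0 1
0 0 2 0 0
0 0 0 0 0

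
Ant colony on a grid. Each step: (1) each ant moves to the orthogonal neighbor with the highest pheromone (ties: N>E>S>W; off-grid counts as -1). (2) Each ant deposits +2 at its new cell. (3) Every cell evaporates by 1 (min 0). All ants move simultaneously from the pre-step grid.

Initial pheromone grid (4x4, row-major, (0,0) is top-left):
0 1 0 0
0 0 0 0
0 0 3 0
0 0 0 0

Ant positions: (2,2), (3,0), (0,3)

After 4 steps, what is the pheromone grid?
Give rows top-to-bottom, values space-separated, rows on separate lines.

After step 1: ants at (1,2),(2,0),(1,3)
  0 0 0 0
  0 0 1 1
  1 0 2 0
  0 0 0 0
After step 2: ants at (2,2),(1,0),(1,2)
  0 0 0 0
  1 0 2 0
  0 0 3 0
  0 0 0 0
After step 3: ants at (1,2),(0,0),(2,2)
  1 0 0 0
  0 0 3 0
  0 0 4 0
  0 0 0 0
After step 4: ants at (2,2),(0,1),(1,2)
  0 1 0 0
  0 0 4 0
  0 0 5 0
  0 0 0 0

0 1 0 0
0 0 4 0
0 0 5 0
0 0 0 0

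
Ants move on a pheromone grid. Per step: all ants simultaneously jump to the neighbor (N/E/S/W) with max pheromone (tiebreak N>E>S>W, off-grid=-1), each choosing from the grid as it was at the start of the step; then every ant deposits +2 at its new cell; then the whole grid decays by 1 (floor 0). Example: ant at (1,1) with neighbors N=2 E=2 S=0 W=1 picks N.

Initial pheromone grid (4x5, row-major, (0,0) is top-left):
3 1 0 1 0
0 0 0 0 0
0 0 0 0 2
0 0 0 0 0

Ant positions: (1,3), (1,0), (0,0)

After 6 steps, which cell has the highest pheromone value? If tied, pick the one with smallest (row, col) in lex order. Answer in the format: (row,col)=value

Step 1: ant0:(1,3)->N->(0,3) | ant1:(1,0)->N->(0,0) | ant2:(0,0)->E->(0,1)
  grid max=4 at (0,0)
Step 2: ant0:(0,3)->E->(0,4) | ant1:(0,0)->E->(0,1) | ant2:(0,1)->W->(0,0)
  grid max=5 at (0,0)
Step 3: ant0:(0,4)->W->(0,3) | ant1:(0,1)->W->(0,0) | ant2:(0,0)->E->(0,1)
  grid max=6 at (0,0)
Step 4: ant0:(0,3)->E->(0,4) | ant1:(0,0)->E->(0,1) | ant2:(0,1)->W->(0,0)
  grid max=7 at (0,0)
Step 5: ant0:(0,4)->W->(0,3) | ant1:(0,1)->W->(0,0) | ant2:(0,0)->E->(0,1)
  grid max=8 at (0,0)
Step 6: ant0:(0,3)->E->(0,4) | ant1:(0,0)->E->(0,1) | ant2:(0,1)->W->(0,0)
  grid max=9 at (0,0)
Final grid:
  9 7 0 1 1
  0 0 0 0 0
  0 0 0 0 0
  0 0 0 0 0
Max pheromone 9 at (0,0)

Answer: (0,0)=9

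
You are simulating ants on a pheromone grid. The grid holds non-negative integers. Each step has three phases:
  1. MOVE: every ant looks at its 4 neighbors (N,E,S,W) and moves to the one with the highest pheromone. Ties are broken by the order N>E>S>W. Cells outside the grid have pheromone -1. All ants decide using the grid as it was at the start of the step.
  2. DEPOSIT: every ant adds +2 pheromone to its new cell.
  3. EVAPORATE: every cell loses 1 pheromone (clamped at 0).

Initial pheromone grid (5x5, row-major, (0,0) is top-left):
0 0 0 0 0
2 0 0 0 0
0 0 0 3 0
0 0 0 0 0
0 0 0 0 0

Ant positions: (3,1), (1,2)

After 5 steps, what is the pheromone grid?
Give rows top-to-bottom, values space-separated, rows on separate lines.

After step 1: ants at (2,1),(0,2)
  0 0 1 0 0
  1 0 0 0 0
  0 1 0 2 0
  0 0 0 0 0
  0 0 0 0 0
After step 2: ants at (1,1),(0,3)
  0 0 0 1 0
  0 1 0 0 0
  0 0 0 1 0
  0 0 0 0 0
  0 0 0 0 0
After step 3: ants at (0,1),(0,4)
  0 1 0 0 1
  0 0 0 0 0
  0 0 0 0 0
  0 0 0 0 0
  0 0 0 0 0
After step 4: ants at (0,2),(1,4)
  0 0 1 0 0
  0 0 0 0 1
  0 0 0 0 0
  0 0 0 0 0
  0 0 0 0 0
After step 5: ants at (0,3),(0,4)
  0 0 0 1 1
  0 0 0 0 0
  0 0 0 0 0
  0 0 0 0 0
  0 0 0 0 0

0 0 0 1 1
0 0 0 0 0
0 0 0 0 0
0 0 0 0 0
0 0 0 0 0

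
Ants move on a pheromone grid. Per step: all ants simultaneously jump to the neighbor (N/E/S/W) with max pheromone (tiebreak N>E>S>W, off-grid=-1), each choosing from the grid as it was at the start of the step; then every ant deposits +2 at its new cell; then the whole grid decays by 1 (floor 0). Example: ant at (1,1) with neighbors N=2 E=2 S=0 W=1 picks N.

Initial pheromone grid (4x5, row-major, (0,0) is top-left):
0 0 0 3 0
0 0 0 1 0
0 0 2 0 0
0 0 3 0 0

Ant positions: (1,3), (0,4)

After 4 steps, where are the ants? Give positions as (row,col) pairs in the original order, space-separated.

Step 1: ant0:(1,3)->N->(0,3) | ant1:(0,4)->W->(0,3)
  grid max=6 at (0,3)
Step 2: ant0:(0,3)->E->(0,4) | ant1:(0,3)->E->(0,4)
  grid max=5 at (0,3)
Step 3: ant0:(0,4)->W->(0,3) | ant1:(0,4)->W->(0,3)
  grid max=8 at (0,3)
Step 4: ant0:(0,3)->E->(0,4) | ant1:(0,3)->E->(0,4)
  grid max=7 at (0,3)

(0,4) (0,4)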